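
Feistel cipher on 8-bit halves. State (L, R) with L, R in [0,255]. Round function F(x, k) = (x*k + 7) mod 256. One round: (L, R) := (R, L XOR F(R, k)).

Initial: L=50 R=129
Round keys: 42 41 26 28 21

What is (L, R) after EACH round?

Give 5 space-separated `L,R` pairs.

Round 1 (k=42): L=129 R=3
Round 2 (k=41): L=3 R=3
Round 3 (k=26): L=3 R=86
Round 4 (k=28): L=86 R=108
Round 5 (k=21): L=108 R=181

Answer: 129,3 3,3 3,86 86,108 108,181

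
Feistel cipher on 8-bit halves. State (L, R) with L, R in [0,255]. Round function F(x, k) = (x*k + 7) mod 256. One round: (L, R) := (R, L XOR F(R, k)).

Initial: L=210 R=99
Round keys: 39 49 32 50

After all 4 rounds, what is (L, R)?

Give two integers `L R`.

Round 1 (k=39): L=99 R=206
Round 2 (k=49): L=206 R=22
Round 3 (k=32): L=22 R=9
Round 4 (k=50): L=9 R=223

Answer: 9 223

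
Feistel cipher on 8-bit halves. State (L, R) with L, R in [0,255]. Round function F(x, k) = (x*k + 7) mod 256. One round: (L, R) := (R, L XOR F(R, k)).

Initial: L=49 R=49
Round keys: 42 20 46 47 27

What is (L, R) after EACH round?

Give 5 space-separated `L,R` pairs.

Round 1 (k=42): L=49 R=32
Round 2 (k=20): L=32 R=182
Round 3 (k=46): L=182 R=155
Round 4 (k=47): L=155 R=202
Round 5 (k=27): L=202 R=206

Answer: 49,32 32,182 182,155 155,202 202,206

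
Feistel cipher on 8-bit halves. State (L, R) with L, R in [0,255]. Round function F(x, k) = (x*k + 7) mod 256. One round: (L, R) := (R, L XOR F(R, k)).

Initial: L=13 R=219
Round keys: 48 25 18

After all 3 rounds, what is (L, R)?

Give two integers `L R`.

Round 1 (k=48): L=219 R=26
Round 2 (k=25): L=26 R=74
Round 3 (k=18): L=74 R=33

Answer: 74 33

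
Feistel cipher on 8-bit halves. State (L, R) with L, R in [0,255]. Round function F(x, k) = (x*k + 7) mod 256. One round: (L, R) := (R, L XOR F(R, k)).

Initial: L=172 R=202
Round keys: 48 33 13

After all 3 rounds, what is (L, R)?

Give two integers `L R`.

Round 1 (k=48): L=202 R=75
Round 2 (k=33): L=75 R=120
Round 3 (k=13): L=120 R=84

Answer: 120 84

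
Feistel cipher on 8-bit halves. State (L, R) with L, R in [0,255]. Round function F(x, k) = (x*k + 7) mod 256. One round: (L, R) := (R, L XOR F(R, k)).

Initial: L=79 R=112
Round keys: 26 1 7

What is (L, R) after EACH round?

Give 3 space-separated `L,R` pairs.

Round 1 (k=26): L=112 R=40
Round 2 (k=1): L=40 R=95
Round 3 (k=7): L=95 R=136

Answer: 112,40 40,95 95,136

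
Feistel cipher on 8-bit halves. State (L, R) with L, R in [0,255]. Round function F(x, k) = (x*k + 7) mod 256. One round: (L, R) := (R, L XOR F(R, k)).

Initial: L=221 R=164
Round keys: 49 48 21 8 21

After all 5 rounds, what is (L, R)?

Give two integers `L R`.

Answer: 4 43

Derivation:
Round 1 (k=49): L=164 R=182
Round 2 (k=48): L=182 R=131
Round 3 (k=21): L=131 R=112
Round 4 (k=8): L=112 R=4
Round 5 (k=21): L=4 R=43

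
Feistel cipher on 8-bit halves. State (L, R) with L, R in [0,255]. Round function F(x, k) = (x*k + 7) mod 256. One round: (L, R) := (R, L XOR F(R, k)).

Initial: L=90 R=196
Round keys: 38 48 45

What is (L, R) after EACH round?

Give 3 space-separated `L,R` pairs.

Answer: 196,69 69,51 51,187

Derivation:
Round 1 (k=38): L=196 R=69
Round 2 (k=48): L=69 R=51
Round 3 (k=45): L=51 R=187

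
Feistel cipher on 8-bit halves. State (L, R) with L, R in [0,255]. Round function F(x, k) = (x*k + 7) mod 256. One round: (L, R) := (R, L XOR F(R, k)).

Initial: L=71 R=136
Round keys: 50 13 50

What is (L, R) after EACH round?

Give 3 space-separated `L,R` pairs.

Answer: 136,208 208,31 31,197

Derivation:
Round 1 (k=50): L=136 R=208
Round 2 (k=13): L=208 R=31
Round 3 (k=50): L=31 R=197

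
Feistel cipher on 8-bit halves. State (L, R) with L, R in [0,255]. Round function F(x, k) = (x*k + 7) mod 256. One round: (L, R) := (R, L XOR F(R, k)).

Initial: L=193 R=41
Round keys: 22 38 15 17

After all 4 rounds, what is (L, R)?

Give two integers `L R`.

Answer: 77 66

Derivation:
Round 1 (k=22): L=41 R=76
Round 2 (k=38): L=76 R=102
Round 3 (k=15): L=102 R=77
Round 4 (k=17): L=77 R=66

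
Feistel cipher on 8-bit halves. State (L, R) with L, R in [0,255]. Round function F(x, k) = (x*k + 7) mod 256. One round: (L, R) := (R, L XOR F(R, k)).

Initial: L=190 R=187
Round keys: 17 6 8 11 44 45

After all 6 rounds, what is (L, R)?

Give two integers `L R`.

Answer: 28 39

Derivation:
Round 1 (k=17): L=187 R=204
Round 2 (k=6): L=204 R=116
Round 3 (k=8): L=116 R=107
Round 4 (k=11): L=107 R=212
Round 5 (k=44): L=212 R=28
Round 6 (k=45): L=28 R=39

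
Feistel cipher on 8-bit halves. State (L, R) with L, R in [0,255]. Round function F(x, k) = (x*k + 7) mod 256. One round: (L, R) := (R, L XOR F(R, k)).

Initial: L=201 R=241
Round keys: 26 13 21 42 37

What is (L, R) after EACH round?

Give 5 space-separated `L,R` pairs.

Answer: 241,72 72,94 94,245 245,103 103,31

Derivation:
Round 1 (k=26): L=241 R=72
Round 2 (k=13): L=72 R=94
Round 3 (k=21): L=94 R=245
Round 4 (k=42): L=245 R=103
Round 5 (k=37): L=103 R=31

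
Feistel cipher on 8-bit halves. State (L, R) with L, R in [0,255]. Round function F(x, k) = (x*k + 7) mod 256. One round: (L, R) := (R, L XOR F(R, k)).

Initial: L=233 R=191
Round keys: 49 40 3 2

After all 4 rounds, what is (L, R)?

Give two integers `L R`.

Answer: 88 215

Derivation:
Round 1 (k=49): L=191 R=127
Round 2 (k=40): L=127 R=96
Round 3 (k=3): L=96 R=88
Round 4 (k=2): L=88 R=215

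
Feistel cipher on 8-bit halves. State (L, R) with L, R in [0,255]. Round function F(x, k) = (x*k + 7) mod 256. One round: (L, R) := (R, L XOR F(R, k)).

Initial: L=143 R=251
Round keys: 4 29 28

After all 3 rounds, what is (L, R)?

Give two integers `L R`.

Answer: 232 27

Derivation:
Round 1 (k=4): L=251 R=124
Round 2 (k=29): L=124 R=232
Round 3 (k=28): L=232 R=27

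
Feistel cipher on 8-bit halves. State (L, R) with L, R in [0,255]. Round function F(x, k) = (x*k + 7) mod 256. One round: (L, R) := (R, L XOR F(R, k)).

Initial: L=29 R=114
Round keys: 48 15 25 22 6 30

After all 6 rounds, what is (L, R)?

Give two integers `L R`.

Answer: 243 161

Derivation:
Round 1 (k=48): L=114 R=122
Round 2 (k=15): L=122 R=95
Round 3 (k=25): L=95 R=52
Round 4 (k=22): L=52 R=32
Round 5 (k=6): L=32 R=243
Round 6 (k=30): L=243 R=161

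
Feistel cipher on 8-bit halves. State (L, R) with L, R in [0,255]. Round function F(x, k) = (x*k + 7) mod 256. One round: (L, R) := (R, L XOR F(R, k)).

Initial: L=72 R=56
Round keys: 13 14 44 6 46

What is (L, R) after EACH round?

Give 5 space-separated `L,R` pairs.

Round 1 (k=13): L=56 R=151
Round 2 (k=14): L=151 R=113
Round 3 (k=44): L=113 R=228
Round 4 (k=6): L=228 R=46
Round 5 (k=46): L=46 R=175

Answer: 56,151 151,113 113,228 228,46 46,175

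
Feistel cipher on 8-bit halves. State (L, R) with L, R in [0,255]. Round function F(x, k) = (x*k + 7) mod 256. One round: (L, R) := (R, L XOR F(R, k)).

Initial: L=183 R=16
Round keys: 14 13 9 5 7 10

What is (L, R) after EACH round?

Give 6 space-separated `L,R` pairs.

Round 1 (k=14): L=16 R=80
Round 2 (k=13): L=80 R=7
Round 3 (k=9): L=7 R=22
Round 4 (k=5): L=22 R=114
Round 5 (k=7): L=114 R=51
Round 6 (k=10): L=51 R=119

Answer: 16,80 80,7 7,22 22,114 114,51 51,119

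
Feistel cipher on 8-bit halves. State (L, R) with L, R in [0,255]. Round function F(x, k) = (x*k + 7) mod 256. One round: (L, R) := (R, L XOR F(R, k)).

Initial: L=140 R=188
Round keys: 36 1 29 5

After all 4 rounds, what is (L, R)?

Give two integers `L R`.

Answer: 118 235

Derivation:
Round 1 (k=36): L=188 R=251
Round 2 (k=1): L=251 R=190
Round 3 (k=29): L=190 R=118
Round 4 (k=5): L=118 R=235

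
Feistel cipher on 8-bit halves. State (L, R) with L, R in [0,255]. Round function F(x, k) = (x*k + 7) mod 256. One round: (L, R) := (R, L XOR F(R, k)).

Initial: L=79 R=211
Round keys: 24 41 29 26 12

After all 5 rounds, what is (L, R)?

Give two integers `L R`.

Answer: 113 88

Derivation:
Round 1 (k=24): L=211 R=128
Round 2 (k=41): L=128 R=84
Round 3 (k=29): L=84 R=11
Round 4 (k=26): L=11 R=113
Round 5 (k=12): L=113 R=88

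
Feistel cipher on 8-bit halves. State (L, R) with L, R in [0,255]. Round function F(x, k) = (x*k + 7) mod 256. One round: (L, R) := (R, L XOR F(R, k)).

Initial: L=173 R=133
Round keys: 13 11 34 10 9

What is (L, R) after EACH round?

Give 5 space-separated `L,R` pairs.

Round 1 (k=13): L=133 R=101
Round 2 (k=11): L=101 R=219
Round 3 (k=34): L=219 R=120
Round 4 (k=10): L=120 R=108
Round 5 (k=9): L=108 R=171

Answer: 133,101 101,219 219,120 120,108 108,171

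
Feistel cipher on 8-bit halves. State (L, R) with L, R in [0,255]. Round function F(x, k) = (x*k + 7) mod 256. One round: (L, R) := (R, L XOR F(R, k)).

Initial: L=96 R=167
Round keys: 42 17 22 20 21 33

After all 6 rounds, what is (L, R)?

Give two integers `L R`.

Answer: 111 66

Derivation:
Round 1 (k=42): L=167 R=13
Round 2 (k=17): L=13 R=67
Round 3 (k=22): L=67 R=196
Round 4 (k=20): L=196 R=20
Round 5 (k=21): L=20 R=111
Round 6 (k=33): L=111 R=66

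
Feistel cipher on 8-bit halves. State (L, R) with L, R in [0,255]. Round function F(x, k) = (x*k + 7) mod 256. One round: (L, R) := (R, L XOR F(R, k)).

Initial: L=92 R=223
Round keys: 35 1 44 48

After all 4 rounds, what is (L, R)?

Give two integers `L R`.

Round 1 (k=35): L=223 R=216
Round 2 (k=1): L=216 R=0
Round 3 (k=44): L=0 R=223
Round 4 (k=48): L=223 R=215

Answer: 223 215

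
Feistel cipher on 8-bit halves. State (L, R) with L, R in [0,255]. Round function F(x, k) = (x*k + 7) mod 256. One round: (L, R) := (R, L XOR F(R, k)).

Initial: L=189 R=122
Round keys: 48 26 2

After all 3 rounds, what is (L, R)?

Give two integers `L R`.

Answer: 81 243

Derivation:
Round 1 (k=48): L=122 R=90
Round 2 (k=26): L=90 R=81
Round 3 (k=2): L=81 R=243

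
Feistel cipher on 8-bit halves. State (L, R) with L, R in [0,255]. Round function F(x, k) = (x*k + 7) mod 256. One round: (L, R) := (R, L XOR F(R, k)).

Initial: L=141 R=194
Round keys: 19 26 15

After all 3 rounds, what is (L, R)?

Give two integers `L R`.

Round 1 (k=19): L=194 R=224
Round 2 (k=26): L=224 R=5
Round 3 (k=15): L=5 R=178

Answer: 5 178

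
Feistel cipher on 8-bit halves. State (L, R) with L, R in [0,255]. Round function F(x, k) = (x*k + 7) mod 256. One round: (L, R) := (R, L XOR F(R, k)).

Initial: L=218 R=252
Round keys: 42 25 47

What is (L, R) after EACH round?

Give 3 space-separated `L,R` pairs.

Answer: 252,133 133,248 248,10

Derivation:
Round 1 (k=42): L=252 R=133
Round 2 (k=25): L=133 R=248
Round 3 (k=47): L=248 R=10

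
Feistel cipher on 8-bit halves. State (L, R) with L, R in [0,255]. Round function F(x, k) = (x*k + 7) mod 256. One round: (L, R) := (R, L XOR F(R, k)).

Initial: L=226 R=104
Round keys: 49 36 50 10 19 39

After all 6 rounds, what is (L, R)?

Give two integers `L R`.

Answer: 51 24

Derivation:
Round 1 (k=49): L=104 R=13
Round 2 (k=36): L=13 R=179
Round 3 (k=50): L=179 R=240
Round 4 (k=10): L=240 R=212
Round 5 (k=19): L=212 R=51
Round 6 (k=39): L=51 R=24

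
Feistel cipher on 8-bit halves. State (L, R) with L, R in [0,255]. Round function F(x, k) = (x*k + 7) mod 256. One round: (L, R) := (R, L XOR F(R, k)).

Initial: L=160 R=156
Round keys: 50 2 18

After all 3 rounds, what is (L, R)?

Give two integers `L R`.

Answer: 89 150

Derivation:
Round 1 (k=50): L=156 R=223
Round 2 (k=2): L=223 R=89
Round 3 (k=18): L=89 R=150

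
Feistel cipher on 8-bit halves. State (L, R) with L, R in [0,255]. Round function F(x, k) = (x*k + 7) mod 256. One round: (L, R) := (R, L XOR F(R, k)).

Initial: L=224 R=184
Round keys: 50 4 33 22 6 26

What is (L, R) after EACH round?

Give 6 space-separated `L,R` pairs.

Answer: 184,23 23,219 219,85 85,142 142,14 14,253

Derivation:
Round 1 (k=50): L=184 R=23
Round 2 (k=4): L=23 R=219
Round 3 (k=33): L=219 R=85
Round 4 (k=22): L=85 R=142
Round 5 (k=6): L=142 R=14
Round 6 (k=26): L=14 R=253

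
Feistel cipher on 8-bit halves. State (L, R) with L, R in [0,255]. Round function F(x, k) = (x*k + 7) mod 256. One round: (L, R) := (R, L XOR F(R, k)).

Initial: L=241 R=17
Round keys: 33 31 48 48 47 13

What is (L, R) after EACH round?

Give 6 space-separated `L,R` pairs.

Round 1 (k=33): L=17 R=201
Round 2 (k=31): L=201 R=79
Round 3 (k=48): L=79 R=30
Round 4 (k=48): L=30 R=232
Round 5 (k=47): L=232 R=129
Round 6 (k=13): L=129 R=124

Answer: 17,201 201,79 79,30 30,232 232,129 129,124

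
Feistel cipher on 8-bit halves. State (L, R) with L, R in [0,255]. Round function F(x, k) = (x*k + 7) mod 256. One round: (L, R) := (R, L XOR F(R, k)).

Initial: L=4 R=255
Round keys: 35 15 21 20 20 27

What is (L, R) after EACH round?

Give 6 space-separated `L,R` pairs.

Round 1 (k=35): L=255 R=224
Round 2 (k=15): L=224 R=216
Round 3 (k=21): L=216 R=95
Round 4 (k=20): L=95 R=171
Round 5 (k=20): L=171 R=60
Round 6 (k=27): L=60 R=240

Answer: 255,224 224,216 216,95 95,171 171,60 60,240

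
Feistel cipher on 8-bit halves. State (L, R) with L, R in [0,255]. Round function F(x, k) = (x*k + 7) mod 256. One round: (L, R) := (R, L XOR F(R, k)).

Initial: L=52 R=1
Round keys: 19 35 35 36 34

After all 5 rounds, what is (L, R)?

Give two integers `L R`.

Round 1 (k=19): L=1 R=46
Round 2 (k=35): L=46 R=80
Round 3 (k=35): L=80 R=217
Round 4 (k=36): L=217 R=219
Round 5 (k=34): L=219 R=196

Answer: 219 196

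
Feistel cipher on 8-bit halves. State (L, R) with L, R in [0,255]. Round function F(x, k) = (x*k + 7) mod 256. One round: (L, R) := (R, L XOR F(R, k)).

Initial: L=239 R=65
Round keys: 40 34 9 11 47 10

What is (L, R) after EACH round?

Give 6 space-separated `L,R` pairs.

Round 1 (k=40): L=65 R=192
Round 2 (k=34): L=192 R=198
Round 3 (k=9): L=198 R=61
Round 4 (k=11): L=61 R=96
Round 5 (k=47): L=96 R=154
Round 6 (k=10): L=154 R=107

Answer: 65,192 192,198 198,61 61,96 96,154 154,107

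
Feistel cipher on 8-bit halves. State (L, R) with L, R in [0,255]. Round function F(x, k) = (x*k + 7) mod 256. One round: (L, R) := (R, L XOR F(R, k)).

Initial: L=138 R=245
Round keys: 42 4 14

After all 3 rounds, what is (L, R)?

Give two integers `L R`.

Answer: 38 168

Derivation:
Round 1 (k=42): L=245 R=179
Round 2 (k=4): L=179 R=38
Round 3 (k=14): L=38 R=168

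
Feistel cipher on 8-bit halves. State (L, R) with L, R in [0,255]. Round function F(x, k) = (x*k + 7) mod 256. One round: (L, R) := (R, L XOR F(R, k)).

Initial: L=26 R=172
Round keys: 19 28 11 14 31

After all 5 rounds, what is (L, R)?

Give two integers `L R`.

Answer: 18 136

Derivation:
Round 1 (k=19): L=172 R=209
Round 2 (k=28): L=209 R=79
Round 3 (k=11): L=79 R=189
Round 4 (k=14): L=189 R=18
Round 5 (k=31): L=18 R=136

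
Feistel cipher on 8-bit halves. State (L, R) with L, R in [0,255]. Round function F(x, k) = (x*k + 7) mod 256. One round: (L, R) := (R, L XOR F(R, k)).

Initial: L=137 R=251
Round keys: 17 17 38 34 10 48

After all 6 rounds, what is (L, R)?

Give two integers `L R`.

Answer: 109 237

Derivation:
Round 1 (k=17): L=251 R=59
Round 2 (k=17): L=59 R=9
Round 3 (k=38): L=9 R=102
Round 4 (k=34): L=102 R=154
Round 5 (k=10): L=154 R=109
Round 6 (k=48): L=109 R=237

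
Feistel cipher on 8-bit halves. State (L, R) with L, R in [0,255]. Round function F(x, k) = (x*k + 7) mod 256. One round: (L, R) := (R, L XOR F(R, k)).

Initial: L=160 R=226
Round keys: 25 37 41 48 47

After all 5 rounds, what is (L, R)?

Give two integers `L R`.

Answer: 225 242

Derivation:
Round 1 (k=25): L=226 R=185
Round 2 (k=37): L=185 R=38
Round 3 (k=41): L=38 R=164
Round 4 (k=48): L=164 R=225
Round 5 (k=47): L=225 R=242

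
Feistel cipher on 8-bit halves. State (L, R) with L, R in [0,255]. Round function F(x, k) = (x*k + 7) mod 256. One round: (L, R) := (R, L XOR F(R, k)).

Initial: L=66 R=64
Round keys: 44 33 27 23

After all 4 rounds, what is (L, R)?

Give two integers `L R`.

Round 1 (k=44): L=64 R=69
Round 2 (k=33): L=69 R=172
Round 3 (k=27): L=172 R=110
Round 4 (k=23): L=110 R=69

Answer: 110 69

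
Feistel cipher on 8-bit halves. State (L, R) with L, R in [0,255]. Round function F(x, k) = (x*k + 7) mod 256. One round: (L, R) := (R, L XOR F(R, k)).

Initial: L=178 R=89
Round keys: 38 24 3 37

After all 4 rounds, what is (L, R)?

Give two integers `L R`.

Round 1 (k=38): L=89 R=143
Round 2 (k=24): L=143 R=54
Round 3 (k=3): L=54 R=38
Round 4 (k=37): L=38 R=179

Answer: 38 179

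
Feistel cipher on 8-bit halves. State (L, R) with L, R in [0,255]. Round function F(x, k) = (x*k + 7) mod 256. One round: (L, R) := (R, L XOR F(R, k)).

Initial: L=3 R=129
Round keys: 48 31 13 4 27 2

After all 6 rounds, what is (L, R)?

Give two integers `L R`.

Round 1 (k=48): L=129 R=52
Round 2 (k=31): L=52 R=210
Round 3 (k=13): L=210 R=133
Round 4 (k=4): L=133 R=201
Round 5 (k=27): L=201 R=191
Round 6 (k=2): L=191 R=76

Answer: 191 76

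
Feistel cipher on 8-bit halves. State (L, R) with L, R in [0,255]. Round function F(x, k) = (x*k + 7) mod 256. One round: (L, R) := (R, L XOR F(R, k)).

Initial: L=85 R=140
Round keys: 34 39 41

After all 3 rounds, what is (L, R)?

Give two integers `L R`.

Answer: 65 186

Derivation:
Round 1 (k=34): L=140 R=202
Round 2 (k=39): L=202 R=65
Round 3 (k=41): L=65 R=186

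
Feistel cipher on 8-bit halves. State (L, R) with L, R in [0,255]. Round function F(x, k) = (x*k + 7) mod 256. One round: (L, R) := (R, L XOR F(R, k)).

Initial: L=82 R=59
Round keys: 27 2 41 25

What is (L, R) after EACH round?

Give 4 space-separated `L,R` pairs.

Answer: 59,18 18,16 16,133 133,20

Derivation:
Round 1 (k=27): L=59 R=18
Round 2 (k=2): L=18 R=16
Round 3 (k=41): L=16 R=133
Round 4 (k=25): L=133 R=20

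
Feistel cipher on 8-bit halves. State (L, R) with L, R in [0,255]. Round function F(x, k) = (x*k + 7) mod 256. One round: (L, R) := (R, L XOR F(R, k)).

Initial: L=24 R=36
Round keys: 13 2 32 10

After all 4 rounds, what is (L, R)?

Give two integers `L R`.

Answer: 228 70

Derivation:
Round 1 (k=13): L=36 R=195
Round 2 (k=2): L=195 R=169
Round 3 (k=32): L=169 R=228
Round 4 (k=10): L=228 R=70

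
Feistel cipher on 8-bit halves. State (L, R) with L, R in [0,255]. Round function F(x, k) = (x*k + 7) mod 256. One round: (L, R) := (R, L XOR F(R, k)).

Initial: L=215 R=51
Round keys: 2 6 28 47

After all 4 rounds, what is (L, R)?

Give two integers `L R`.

Round 1 (k=2): L=51 R=186
Round 2 (k=6): L=186 R=80
Round 3 (k=28): L=80 R=125
Round 4 (k=47): L=125 R=170

Answer: 125 170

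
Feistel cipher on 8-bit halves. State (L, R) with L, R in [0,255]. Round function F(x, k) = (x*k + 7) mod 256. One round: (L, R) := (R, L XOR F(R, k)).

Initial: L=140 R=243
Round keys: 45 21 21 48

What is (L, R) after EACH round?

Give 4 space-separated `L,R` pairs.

Round 1 (k=45): L=243 R=50
Round 2 (k=21): L=50 R=210
Round 3 (k=21): L=210 R=115
Round 4 (k=48): L=115 R=69

Answer: 243,50 50,210 210,115 115,69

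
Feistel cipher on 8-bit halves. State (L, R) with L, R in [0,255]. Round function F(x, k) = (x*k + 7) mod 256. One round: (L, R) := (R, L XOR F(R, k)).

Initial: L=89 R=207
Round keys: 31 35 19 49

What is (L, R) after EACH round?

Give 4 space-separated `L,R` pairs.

Answer: 207,65 65,37 37,135 135,251

Derivation:
Round 1 (k=31): L=207 R=65
Round 2 (k=35): L=65 R=37
Round 3 (k=19): L=37 R=135
Round 4 (k=49): L=135 R=251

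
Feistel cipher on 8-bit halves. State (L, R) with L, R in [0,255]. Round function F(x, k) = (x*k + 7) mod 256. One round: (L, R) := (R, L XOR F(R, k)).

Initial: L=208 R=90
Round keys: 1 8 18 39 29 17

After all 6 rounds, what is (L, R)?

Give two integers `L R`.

Answer: 241 10

Derivation:
Round 1 (k=1): L=90 R=177
Round 2 (k=8): L=177 R=213
Round 3 (k=18): L=213 R=176
Round 4 (k=39): L=176 R=2
Round 5 (k=29): L=2 R=241
Round 6 (k=17): L=241 R=10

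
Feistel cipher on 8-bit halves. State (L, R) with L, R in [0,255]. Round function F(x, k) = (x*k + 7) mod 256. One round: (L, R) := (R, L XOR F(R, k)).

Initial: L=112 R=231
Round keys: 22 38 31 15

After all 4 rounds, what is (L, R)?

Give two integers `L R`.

Answer: 76 17

Derivation:
Round 1 (k=22): L=231 R=145
Round 2 (k=38): L=145 R=106
Round 3 (k=31): L=106 R=76
Round 4 (k=15): L=76 R=17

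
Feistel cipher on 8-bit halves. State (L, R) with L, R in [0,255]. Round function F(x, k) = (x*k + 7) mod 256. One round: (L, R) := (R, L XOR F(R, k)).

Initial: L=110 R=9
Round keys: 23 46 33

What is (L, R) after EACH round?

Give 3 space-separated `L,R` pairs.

Round 1 (k=23): L=9 R=184
Round 2 (k=46): L=184 R=30
Round 3 (k=33): L=30 R=93

Answer: 9,184 184,30 30,93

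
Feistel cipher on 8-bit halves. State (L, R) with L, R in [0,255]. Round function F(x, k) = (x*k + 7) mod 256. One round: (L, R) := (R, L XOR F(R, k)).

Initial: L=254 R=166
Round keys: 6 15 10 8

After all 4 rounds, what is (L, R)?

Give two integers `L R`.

Round 1 (k=6): L=166 R=21
Round 2 (k=15): L=21 R=228
Round 3 (k=10): L=228 R=250
Round 4 (k=8): L=250 R=51

Answer: 250 51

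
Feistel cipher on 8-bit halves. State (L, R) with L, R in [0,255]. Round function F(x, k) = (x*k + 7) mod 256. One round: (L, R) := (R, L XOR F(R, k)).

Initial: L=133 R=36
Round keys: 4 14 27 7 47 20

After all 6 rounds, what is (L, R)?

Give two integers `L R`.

Answer: 183 245

Derivation:
Round 1 (k=4): L=36 R=18
Round 2 (k=14): L=18 R=39
Round 3 (k=27): L=39 R=54
Round 4 (k=7): L=54 R=166
Round 5 (k=47): L=166 R=183
Round 6 (k=20): L=183 R=245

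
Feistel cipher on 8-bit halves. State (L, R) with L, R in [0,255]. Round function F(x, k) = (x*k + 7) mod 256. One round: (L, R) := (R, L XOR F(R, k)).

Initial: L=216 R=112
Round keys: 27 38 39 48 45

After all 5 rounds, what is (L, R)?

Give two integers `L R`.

Round 1 (k=27): L=112 R=15
Round 2 (k=38): L=15 R=49
Round 3 (k=39): L=49 R=113
Round 4 (k=48): L=113 R=6
Round 5 (k=45): L=6 R=100

Answer: 6 100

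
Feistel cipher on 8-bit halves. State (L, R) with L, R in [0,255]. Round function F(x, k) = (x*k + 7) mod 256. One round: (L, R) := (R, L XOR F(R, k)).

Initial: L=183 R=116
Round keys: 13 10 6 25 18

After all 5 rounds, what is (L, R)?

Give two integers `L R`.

Answer: 63 160

Derivation:
Round 1 (k=13): L=116 R=92
Round 2 (k=10): L=92 R=235
Round 3 (k=6): L=235 R=213
Round 4 (k=25): L=213 R=63
Round 5 (k=18): L=63 R=160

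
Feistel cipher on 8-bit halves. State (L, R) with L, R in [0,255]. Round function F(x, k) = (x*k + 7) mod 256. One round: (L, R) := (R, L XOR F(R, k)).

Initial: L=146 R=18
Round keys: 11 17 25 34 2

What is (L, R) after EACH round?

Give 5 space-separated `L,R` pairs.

Answer: 18,95 95,68 68,244 244,43 43,169

Derivation:
Round 1 (k=11): L=18 R=95
Round 2 (k=17): L=95 R=68
Round 3 (k=25): L=68 R=244
Round 4 (k=34): L=244 R=43
Round 5 (k=2): L=43 R=169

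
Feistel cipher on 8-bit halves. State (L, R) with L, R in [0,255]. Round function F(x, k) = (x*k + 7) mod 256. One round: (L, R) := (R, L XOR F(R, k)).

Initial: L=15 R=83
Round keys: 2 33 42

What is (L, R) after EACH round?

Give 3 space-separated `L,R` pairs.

Answer: 83,162 162,186 186,41

Derivation:
Round 1 (k=2): L=83 R=162
Round 2 (k=33): L=162 R=186
Round 3 (k=42): L=186 R=41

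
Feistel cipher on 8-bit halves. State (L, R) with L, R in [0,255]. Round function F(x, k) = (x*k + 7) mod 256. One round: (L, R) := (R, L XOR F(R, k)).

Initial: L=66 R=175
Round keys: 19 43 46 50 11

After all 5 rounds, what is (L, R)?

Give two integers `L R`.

Round 1 (k=19): L=175 R=70
Round 2 (k=43): L=70 R=102
Round 3 (k=46): L=102 R=29
Round 4 (k=50): L=29 R=215
Round 5 (k=11): L=215 R=89

Answer: 215 89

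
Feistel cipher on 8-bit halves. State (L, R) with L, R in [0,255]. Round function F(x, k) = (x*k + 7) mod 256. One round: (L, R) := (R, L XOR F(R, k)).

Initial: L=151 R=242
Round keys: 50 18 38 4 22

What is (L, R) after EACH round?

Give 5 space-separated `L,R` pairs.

Answer: 242,220 220,141 141,41 41,38 38,98

Derivation:
Round 1 (k=50): L=242 R=220
Round 2 (k=18): L=220 R=141
Round 3 (k=38): L=141 R=41
Round 4 (k=4): L=41 R=38
Round 5 (k=22): L=38 R=98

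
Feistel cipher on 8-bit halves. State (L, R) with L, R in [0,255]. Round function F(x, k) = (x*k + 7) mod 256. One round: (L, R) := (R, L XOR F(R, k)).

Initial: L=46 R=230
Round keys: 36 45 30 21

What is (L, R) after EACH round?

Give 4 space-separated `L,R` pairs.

Answer: 230,113 113,2 2,50 50,35

Derivation:
Round 1 (k=36): L=230 R=113
Round 2 (k=45): L=113 R=2
Round 3 (k=30): L=2 R=50
Round 4 (k=21): L=50 R=35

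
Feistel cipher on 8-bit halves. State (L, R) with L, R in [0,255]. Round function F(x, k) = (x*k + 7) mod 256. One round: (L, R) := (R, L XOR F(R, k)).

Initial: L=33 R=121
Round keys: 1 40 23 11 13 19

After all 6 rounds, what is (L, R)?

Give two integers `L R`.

Answer: 164 66

Derivation:
Round 1 (k=1): L=121 R=161
Round 2 (k=40): L=161 R=86
Round 3 (k=23): L=86 R=96
Round 4 (k=11): L=96 R=113
Round 5 (k=13): L=113 R=164
Round 6 (k=19): L=164 R=66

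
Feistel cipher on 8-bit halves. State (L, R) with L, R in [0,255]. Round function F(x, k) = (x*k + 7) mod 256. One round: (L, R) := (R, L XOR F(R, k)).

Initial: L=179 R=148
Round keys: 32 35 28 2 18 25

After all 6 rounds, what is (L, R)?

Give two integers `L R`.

Round 1 (k=32): L=148 R=52
Round 2 (k=35): L=52 R=183
Round 3 (k=28): L=183 R=63
Round 4 (k=2): L=63 R=50
Round 5 (k=18): L=50 R=180
Round 6 (k=25): L=180 R=169

Answer: 180 169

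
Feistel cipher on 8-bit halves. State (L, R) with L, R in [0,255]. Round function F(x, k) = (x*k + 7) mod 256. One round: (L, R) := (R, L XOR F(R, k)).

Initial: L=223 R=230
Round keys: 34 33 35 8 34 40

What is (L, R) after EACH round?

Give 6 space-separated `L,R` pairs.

Round 1 (k=34): L=230 R=76
Round 2 (k=33): L=76 R=53
Round 3 (k=35): L=53 R=10
Round 4 (k=8): L=10 R=98
Round 5 (k=34): L=98 R=1
Round 6 (k=40): L=1 R=77

Answer: 230,76 76,53 53,10 10,98 98,1 1,77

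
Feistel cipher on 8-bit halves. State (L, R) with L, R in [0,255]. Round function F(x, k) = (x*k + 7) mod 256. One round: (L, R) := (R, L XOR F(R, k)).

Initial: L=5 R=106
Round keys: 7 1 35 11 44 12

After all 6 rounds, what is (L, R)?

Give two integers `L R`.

Round 1 (k=7): L=106 R=232
Round 2 (k=1): L=232 R=133
Round 3 (k=35): L=133 R=222
Round 4 (k=11): L=222 R=20
Round 5 (k=44): L=20 R=169
Round 6 (k=12): L=169 R=231

Answer: 169 231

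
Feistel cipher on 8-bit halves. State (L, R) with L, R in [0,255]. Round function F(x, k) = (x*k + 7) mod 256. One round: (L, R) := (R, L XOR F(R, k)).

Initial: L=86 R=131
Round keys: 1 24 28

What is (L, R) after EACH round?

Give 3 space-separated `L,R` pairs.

Answer: 131,220 220,36 36,43

Derivation:
Round 1 (k=1): L=131 R=220
Round 2 (k=24): L=220 R=36
Round 3 (k=28): L=36 R=43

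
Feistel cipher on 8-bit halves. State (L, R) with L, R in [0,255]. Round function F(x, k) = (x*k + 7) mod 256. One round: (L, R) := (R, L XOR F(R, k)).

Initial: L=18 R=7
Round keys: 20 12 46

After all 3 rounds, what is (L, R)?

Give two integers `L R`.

Answer: 20 30

Derivation:
Round 1 (k=20): L=7 R=129
Round 2 (k=12): L=129 R=20
Round 3 (k=46): L=20 R=30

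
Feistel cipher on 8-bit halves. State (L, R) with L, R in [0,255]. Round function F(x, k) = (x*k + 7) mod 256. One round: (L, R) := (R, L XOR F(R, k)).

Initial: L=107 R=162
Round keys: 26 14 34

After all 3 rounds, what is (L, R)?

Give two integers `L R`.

Answer: 69 33

Derivation:
Round 1 (k=26): L=162 R=16
Round 2 (k=14): L=16 R=69
Round 3 (k=34): L=69 R=33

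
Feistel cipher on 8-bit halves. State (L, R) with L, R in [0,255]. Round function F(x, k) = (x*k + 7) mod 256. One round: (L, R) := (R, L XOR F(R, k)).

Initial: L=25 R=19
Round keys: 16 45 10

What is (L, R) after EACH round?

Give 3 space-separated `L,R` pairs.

Round 1 (k=16): L=19 R=46
Round 2 (k=45): L=46 R=14
Round 3 (k=10): L=14 R=189

Answer: 19,46 46,14 14,189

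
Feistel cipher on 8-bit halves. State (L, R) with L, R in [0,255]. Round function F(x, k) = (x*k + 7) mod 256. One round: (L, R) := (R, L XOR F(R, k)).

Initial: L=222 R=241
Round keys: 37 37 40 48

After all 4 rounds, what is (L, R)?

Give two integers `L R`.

Answer: 5 87

Derivation:
Round 1 (k=37): L=241 R=2
Round 2 (k=37): L=2 R=160
Round 3 (k=40): L=160 R=5
Round 4 (k=48): L=5 R=87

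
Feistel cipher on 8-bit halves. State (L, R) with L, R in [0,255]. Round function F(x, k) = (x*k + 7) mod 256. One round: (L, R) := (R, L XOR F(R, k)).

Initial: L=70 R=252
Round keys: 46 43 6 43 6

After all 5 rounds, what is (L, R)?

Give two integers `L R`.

Answer: 235 75

Derivation:
Round 1 (k=46): L=252 R=9
Round 2 (k=43): L=9 R=118
Round 3 (k=6): L=118 R=194
Round 4 (k=43): L=194 R=235
Round 5 (k=6): L=235 R=75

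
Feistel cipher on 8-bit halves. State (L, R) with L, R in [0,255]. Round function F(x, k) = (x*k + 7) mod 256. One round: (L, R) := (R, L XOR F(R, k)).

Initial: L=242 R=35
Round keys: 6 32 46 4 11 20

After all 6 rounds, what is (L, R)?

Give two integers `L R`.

Answer: 204 228

Derivation:
Round 1 (k=6): L=35 R=43
Round 2 (k=32): L=43 R=68
Round 3 (k=46): L=68 R=20
Round 4 (k=4): L=20 R=19
Round 5 (k=11): L=19 R=204
Round 6 (k=20): L=204 R=228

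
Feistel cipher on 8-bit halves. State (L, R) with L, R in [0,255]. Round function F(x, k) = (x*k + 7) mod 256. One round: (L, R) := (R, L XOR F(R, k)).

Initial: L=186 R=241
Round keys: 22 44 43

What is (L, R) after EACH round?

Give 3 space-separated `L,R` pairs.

Round 1 (k=22): L=241 R=7
Round 2 (k=44): L=7 R=202
Round 3 (k=43): L=202 R=242

Answer: 241,7 7,202 202,242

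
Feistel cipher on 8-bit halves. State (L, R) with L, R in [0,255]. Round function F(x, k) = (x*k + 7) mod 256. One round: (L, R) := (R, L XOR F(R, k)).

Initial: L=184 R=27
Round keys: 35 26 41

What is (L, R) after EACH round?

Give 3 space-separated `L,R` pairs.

Round 1 (k=35): L=27 R=0
Round 2 (k=26): L=0 R=28
Round 3 (k=41): L=28 R=131

Answer: 27,0 0,28 28,131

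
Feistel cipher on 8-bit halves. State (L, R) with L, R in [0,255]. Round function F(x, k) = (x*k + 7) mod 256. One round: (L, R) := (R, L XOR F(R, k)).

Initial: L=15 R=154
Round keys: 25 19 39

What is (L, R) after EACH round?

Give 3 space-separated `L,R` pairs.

Answer: 154,30 30,219 219,122

Derivation:
Round 1 (k=25): L=154 R=30
Round 2 (k=19): L=30 R=219
Round 3 (k=39): L=219 R=122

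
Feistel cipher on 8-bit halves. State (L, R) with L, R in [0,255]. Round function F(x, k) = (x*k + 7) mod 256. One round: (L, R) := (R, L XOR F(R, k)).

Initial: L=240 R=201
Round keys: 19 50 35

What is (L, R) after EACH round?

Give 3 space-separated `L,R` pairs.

Round 1 (k=19): L=201 R=2
Round 2 (k=50): L=2 R=162
Round 3 (k=35): L=162 R=47

Answer: 201,2 2,162 162,47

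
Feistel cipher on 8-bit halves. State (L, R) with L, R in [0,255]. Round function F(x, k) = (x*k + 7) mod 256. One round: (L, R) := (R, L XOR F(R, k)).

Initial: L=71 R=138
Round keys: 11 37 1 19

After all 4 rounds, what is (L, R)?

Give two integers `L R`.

Answer: 224 236

Derivation:
Round 1 (k=11): L=138 R=178
Round 2 (k=37): L=178 R=75
Round 3 (k=1): L=75 R=224
Round 4 (k=19): L=224 R=236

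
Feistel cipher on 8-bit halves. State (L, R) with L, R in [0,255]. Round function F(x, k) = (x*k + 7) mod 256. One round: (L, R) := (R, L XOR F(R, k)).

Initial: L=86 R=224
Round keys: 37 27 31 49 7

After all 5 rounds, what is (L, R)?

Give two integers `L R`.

Answer: 217 178

Derivation:
Round 1 (k=37): L=224 R=49
Round 2 (k=27): L=49 R=210
Round 3 (k=31): L=210 R=68
Round 4 (k=49): L=68 R=217
Round 5 (k=7): L=217 R=178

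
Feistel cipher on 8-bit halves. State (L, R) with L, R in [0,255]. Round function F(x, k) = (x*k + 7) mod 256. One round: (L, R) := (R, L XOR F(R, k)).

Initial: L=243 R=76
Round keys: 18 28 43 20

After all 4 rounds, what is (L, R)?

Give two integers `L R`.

Round 1 (k=18): L=76 R=172
Round 2 (k=28): L=172 R=155
Round 3 (k=43): L=155 R=188
Round 4 (k=20): L=188 R=44

Answer: 188 44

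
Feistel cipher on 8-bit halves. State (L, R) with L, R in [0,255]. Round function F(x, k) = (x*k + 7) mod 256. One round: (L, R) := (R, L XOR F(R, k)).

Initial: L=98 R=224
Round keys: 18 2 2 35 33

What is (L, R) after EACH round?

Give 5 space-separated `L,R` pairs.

Round 1 (k=18): L=224 R=165
Round 2 (k=2): L=165 R=177
Round 3 (k=2): L=177 R=204
Round 4 (k=35): L=204 R=90
Round 5 (k=33): L=90 R=109

Answer: 224,165 165,177 177,204 204,90 90,109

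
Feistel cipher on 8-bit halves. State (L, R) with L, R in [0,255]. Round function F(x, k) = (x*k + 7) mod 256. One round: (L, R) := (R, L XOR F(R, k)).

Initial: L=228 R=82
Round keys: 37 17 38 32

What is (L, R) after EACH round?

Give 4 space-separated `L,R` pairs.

Round 1 (k=37): L=82 R=5
Round 2 (k=17): L=5 R=14
Round 3 (k=38): L=14 R=30
Round 4 (k=32): L=30 R=201

Answer: 82,5 5,14 14,30 30,201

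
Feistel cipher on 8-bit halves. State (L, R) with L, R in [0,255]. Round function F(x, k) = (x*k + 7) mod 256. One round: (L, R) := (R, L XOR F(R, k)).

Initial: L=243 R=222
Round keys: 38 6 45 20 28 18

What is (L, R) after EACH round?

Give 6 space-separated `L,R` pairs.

Round 1 (k=38): L=222 R=8
Round 2 (k=6): L=8 R=233
Round 3 (k=45): L=233 R=244
Round 4 (k=20): L=244 R=254
Round 5 (k=28): L=254 R=59
Round 6 (k=18): L=59 R=211

Answer: 222,8 8,233 233,244 244,254 254,59 59,211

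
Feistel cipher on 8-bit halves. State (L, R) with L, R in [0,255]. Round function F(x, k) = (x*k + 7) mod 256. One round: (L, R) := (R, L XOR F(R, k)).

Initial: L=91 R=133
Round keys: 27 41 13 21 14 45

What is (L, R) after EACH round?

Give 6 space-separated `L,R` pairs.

Round 1 (k=27): L=133 R=85
Round 2 (k=41): L=85 R=33
Round 3 (k=13): L=33 R=225
Round 4 (k=21): L=225 R=93
Round 5 (k=14): L=93 R=252
Round 6 (k=45): L=252 R=14

Answer: 133,85 85,33 33,225 225,93 93,252 252,14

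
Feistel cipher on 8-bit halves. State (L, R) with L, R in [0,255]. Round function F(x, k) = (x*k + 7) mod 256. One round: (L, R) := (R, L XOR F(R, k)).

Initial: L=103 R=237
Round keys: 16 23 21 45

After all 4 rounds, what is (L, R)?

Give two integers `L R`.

Answer: 121 118

Derivation:
Round 1 (k=16): L=237 R=176
Round 2 (k=23): L=176 R=58
Round 3 (k=21): L=58 R=121
Round 4 (k=45): L=121 R=118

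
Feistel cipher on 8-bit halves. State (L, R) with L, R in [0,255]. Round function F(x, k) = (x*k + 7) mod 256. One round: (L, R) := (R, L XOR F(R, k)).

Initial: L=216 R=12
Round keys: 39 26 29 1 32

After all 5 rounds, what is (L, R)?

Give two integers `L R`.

Round 1 (k=39): L=12 R=3
Round 2 (k=26): L=3 R=89
Round 3 (k=29): L=89 R=31
Round 4 (k=1): L=31 R=127
Round 5 (k=32): L=127 R=248

Answer: 127 248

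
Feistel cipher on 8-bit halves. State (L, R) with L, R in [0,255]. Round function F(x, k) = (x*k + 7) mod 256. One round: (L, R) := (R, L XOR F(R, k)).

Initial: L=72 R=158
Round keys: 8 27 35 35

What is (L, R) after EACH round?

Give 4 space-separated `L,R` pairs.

Answer: 158,191 191,178 178,226 226,95

Derivation:
Round 1 (k=8): L=158 R=191
Round 2 (k=27): L=191 R=178
Round 3 (k=35): L=178 R=226
Round 4 (k=35): L=226 R=95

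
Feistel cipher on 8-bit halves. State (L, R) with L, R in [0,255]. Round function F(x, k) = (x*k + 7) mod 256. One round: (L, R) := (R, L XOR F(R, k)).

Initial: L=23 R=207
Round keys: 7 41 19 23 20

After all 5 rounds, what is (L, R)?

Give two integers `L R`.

Round 1 (k=7): L=207 R=167
Round 2 (k=41): L=167 R=9
Round 3 (k=19): L=9 R=21
Round 4 (k=23): L=21 R=227
Round 5 (k=20): L=227 R=214

Answer: 227 214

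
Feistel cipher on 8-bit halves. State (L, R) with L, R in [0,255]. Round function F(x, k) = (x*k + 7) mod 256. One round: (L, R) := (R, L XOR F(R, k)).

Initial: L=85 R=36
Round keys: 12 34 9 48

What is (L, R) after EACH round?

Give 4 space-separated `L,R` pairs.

Round 1 (k=12): L=36 R=226
Round 2 (k=34): L=226 R=47
Round 3 (k=9): L=47 R=76
Round 4 (k=48): L=76 R=104

Answer: 36,226 226,47 47,76 76,104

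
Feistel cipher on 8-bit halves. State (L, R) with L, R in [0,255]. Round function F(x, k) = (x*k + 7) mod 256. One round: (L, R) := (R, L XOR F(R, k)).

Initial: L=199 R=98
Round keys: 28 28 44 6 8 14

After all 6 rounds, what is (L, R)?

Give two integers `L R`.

Round 1 (k=28): L=98 R=120
Round 2 (k=28): L=120 R=69
Round 3 (k=44): L=69 R=155
Round 4 (k=6): L=155 R=236
Round 5 (k=8): L=236 R=252
Round 6 (k=14): L=252 R=35

Answer: 252 35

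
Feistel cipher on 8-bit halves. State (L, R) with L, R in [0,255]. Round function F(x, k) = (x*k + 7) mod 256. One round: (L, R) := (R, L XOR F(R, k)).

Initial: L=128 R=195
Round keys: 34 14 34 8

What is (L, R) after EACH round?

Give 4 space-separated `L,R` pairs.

Answer: 195,109 109,62 62,46 46,73

Derivation:
Round 1 (k=34): L=195 R=109
Round 2 (k=14): L=109 R=62
Round 3 (k=34): L=62 R=46
Round 4 (k=8): L=46 R=73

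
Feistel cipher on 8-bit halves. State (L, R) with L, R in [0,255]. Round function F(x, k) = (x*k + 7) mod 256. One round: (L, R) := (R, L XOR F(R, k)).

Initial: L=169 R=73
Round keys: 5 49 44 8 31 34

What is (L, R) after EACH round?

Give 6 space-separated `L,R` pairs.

Answer: 73,221 221,29 29,222 222,234 234,131 131,135

Derivation:
Round 1 (k=5): L=73 R=221
Round 2 (k=49): L=221 R=29
Round 3 (k=44): L=29 R=222
Round 4 (k=8): L=222 R=234
Round 5 (k=31): L=234 R=131
Round 6 (k=34): L=131 R=135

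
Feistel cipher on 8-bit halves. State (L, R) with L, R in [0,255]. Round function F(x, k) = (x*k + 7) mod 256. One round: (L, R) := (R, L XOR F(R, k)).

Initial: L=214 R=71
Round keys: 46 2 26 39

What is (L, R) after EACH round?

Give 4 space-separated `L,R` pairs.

Round 1 (k=46): L=71 R=31
Round 2 (k=2): L=31 R=2
Round 3 (k=26): L=2 R=36
Round 4 (k=39): L=36 R=129

Answer: 71,31 31,2 2,36 36,129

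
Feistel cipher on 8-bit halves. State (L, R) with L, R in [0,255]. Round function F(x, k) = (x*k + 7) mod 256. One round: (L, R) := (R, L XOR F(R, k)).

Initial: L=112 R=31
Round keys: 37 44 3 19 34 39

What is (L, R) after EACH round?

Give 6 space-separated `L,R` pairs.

Round 1 (k=37): L=31 R=242
Round 2 (k=44): L=242 R=128
Round 3 (k=3): L=128 R=117
Round 4 (k=19): L=117 R=54
Round 5 (k=34): L=54 R=70
Round 6 (k=39): L=70 R=135

Answer: 31,242 242,128 128,117 117,54 54,70 70,135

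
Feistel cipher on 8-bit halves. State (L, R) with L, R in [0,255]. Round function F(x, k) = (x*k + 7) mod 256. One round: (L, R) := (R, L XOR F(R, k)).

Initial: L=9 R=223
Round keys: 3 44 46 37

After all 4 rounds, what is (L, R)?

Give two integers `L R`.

Answer: 162 109

Derivation:
Round 1 (k=3): L=223 R=173
Round 2 (k=44): L=173 R=28
Round 3 (k=46): L=28 R=162
Round 4 (k=37): L=162 R=109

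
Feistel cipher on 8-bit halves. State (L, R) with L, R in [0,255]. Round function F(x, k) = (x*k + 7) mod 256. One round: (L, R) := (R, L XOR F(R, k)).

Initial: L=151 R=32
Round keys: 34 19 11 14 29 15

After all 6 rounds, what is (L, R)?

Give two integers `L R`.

Answer: 59 52

Derivation:
Round 1 (k=34): L=32 R=208
Round 2 (k=19): L=208 R=87
Round 3 (k=11): L=87 R=20
Round 4 (k=14): L=20 R=72
Round 5 (k=29): L=72 R=59
Round 6 (k=15): L=59 R=52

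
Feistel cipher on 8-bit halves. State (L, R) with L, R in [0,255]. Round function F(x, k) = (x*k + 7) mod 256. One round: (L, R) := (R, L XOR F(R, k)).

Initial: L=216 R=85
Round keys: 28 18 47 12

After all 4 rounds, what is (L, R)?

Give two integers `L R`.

Round 1 (k=28): L=85 R=139
Round 2 (k=18): L=139 R=152
Round 3 (k=47): L=152 R=100
Round 4 (k=12): L=100 R=47

Answer: 100 47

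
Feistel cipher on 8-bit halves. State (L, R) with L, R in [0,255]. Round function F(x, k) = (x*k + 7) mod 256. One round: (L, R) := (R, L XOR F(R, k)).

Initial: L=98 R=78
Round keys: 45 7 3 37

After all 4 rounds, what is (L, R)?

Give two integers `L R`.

Answer: 142 227

Derivation:
Round 1 (k=45): L=78 R=223
Round 2 (k=7): L=223 R=110
Round 3 (k=3): L=110 R=142
Round 4 (k=37): L=142 R=227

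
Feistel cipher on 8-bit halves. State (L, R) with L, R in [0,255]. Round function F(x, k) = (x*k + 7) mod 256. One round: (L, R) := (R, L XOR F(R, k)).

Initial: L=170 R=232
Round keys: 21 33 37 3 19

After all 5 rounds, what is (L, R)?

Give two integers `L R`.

Answer: 197 184

Derivation:
Round 1 (k=21): L=232 R=165
Round 2 (k=33): L=165 R=164
Round 3 (k=37): L=164 R=30
Round 4 (k=3): L=30 R=197
Round 5 (k=19): L=197 R=184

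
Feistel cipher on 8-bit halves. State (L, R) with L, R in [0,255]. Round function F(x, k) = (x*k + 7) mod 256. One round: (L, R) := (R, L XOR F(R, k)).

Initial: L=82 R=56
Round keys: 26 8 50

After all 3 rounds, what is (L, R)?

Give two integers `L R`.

Round 1 (k=26): L=56 R=229
Round 2 (k=8): L=229 R=23
Round 3 (k=50): L=23 R=96

Answer: 23 96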